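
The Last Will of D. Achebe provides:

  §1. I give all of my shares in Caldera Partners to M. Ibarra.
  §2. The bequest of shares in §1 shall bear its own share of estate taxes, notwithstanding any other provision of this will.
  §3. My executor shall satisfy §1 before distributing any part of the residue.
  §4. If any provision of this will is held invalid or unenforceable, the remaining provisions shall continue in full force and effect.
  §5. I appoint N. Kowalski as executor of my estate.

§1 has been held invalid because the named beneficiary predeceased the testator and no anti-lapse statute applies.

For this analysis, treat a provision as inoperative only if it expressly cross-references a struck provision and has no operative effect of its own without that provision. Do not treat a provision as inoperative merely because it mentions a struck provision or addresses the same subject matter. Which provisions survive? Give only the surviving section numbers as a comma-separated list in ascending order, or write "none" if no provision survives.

4, 5

§1 is struck. §2 operates only by reference to §1, so it falls with §1. §3 operates only by reference to §1, so it falls with §1. Under the severability clause in §4, the remaining provisions continue in force. The provisions still in force are §4 and §5.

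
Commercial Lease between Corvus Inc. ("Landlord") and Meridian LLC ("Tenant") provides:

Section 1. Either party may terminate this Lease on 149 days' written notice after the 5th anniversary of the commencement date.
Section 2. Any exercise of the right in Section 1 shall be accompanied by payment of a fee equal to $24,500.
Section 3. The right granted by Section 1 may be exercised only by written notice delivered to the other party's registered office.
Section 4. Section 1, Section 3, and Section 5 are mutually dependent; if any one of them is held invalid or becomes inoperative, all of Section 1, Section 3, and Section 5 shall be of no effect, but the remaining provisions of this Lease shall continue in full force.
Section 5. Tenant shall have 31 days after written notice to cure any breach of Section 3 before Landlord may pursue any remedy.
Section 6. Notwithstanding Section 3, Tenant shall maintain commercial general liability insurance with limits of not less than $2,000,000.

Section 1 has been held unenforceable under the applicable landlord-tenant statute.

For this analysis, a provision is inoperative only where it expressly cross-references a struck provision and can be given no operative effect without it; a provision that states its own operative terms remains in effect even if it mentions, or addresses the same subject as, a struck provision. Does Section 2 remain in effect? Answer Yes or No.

Section 1 is struck. Section 2 merely fixes the exercise fee for Section 1; with Section 1 gone it has nothing to operate on and falls away. Section 3 has no operative effect of its own apart from Section 1 and is therefore inoperative. Section 5 merely fixes the cure period for breach of Section 3; with Section 3 gone it has nothing to operate on and falls away. Section 6 mentions Section 3 but its own obligation stands independently of Section 3, so Section 6 is not affected. Section 4 declares Section 1, Section 3, and Section 5 mutually dependent; since one of them has fallen, all of them are of no effect. The remainder continues in force under Section 4. That leaves Section 4 and Section 6 in effect. Section 2 is among the inoperative provisions, so the answer is no.

No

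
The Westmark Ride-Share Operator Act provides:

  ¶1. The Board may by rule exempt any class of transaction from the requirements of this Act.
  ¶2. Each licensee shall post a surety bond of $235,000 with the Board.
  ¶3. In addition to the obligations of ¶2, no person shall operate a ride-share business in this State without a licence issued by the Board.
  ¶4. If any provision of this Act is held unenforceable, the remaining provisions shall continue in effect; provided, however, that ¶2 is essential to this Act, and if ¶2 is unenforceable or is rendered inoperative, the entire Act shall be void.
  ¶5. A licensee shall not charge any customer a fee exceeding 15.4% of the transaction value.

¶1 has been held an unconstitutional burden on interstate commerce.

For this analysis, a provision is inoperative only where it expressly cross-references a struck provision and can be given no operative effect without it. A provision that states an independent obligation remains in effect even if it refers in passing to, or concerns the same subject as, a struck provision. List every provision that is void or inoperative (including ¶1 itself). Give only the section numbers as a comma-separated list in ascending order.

1

¶1 is struck. Nothing else in the Act is defined by reference to ¶1. ¶4 makes ¶2 an essential term, but ¶2 is unaffected, so the severability proviso in ¶4 preserves the remaining provisions. The provisions still in force are ¶2, ¶3, ¶4, and ¶5.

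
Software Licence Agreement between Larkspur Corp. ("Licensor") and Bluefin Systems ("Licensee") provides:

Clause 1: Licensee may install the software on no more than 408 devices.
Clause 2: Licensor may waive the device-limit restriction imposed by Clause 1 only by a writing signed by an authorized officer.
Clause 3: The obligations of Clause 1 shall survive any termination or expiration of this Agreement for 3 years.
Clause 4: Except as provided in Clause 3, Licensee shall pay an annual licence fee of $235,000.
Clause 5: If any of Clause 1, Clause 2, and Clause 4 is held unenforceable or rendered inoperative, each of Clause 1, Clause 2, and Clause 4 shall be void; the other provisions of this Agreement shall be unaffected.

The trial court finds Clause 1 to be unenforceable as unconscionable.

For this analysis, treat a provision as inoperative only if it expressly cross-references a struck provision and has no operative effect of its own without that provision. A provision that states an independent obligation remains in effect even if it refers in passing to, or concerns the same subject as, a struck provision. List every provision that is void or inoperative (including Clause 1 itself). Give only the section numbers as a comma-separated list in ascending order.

1, 2, 3, 4

Clause 1 is struck. The only function of Clause 2 is the waiver condition for Clause 1, so it cannot stand once Clause 1 is removed. Clause 3 merely fixes the survival period for Clause 1; with Clause 1 gone it has nothing to operate on and falls away. Clause 5 declares Clause 1, Clause 2, and Clause 4 mutually dependent; since one of them has fallen, all of them are of no effect. That brings down Clause 4 as well. The remainder continues in force under Clause 5. Only Clause 5 remains in effect.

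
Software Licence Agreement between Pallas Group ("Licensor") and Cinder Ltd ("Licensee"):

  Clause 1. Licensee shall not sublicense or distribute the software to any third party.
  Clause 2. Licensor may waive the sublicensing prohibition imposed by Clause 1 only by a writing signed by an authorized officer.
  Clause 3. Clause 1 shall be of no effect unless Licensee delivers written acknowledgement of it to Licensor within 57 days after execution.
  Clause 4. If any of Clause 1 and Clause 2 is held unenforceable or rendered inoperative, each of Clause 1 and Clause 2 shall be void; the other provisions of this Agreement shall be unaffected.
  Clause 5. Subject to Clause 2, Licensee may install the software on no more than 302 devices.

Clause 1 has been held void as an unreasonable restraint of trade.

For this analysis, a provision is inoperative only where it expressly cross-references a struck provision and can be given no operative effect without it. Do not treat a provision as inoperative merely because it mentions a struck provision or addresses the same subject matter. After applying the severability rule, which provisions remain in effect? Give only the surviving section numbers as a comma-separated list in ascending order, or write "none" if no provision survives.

4, 5

Clause 1 is struck. Clause 2 has no operative effect of its own apart from Clause 1 and is therefore inoperative. Clause 3 operates only by reference to Clause 1, so it falls with Clause 1. Clause 5 mentions Clause 2 but its own obligation stands independently of Clause 2, so Clause 5 is not affected. Clause 4 declares Clause 1 and Clause 2 mutually dependent; since one of them has fallen, all of them are of no effect. The remainder continues in force under Clause 4. The provisions still in force are Clause 4 and Clause 5.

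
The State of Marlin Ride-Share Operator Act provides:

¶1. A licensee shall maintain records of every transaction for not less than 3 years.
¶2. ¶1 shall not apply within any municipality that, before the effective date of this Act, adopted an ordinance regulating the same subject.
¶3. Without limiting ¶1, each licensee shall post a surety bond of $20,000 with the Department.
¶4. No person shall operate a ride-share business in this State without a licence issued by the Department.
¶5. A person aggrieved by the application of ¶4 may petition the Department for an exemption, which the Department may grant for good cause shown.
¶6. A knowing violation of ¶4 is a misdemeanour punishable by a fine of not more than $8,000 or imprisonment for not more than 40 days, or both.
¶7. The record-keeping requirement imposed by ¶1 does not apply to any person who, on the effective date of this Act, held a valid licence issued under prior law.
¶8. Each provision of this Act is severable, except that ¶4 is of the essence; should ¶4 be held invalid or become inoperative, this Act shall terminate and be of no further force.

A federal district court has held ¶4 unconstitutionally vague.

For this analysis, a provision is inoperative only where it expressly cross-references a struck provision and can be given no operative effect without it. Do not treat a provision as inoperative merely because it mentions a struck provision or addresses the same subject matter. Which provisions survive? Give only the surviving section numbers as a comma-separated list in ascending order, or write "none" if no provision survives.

none

¶4 is struck. ¶5 has no operative effect of its own apart from ¶4 and is therefore inoperative. ¶6 has no operative effect of its own apart from ¶4 and is therefore inoperative. ¶8 makes ¶4 an essential term, and ¶4 is the provision held invalid; under ¶8, the entire Act is therefore void. No provision of the Act survives.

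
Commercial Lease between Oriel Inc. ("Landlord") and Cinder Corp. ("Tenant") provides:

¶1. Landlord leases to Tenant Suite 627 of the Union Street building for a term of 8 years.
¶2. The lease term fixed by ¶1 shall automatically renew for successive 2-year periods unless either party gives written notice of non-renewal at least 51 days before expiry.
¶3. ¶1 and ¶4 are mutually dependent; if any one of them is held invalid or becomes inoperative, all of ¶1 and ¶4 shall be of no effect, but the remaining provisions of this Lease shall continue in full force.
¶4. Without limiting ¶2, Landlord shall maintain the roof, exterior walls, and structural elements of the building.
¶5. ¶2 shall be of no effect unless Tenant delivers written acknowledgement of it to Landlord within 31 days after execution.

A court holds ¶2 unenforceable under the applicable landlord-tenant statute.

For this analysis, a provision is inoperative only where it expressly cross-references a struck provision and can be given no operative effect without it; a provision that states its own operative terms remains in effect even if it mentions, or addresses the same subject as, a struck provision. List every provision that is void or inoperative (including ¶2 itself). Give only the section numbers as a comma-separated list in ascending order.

¶2 is struck. ¶5 has no operative effect of its own apart from ¶2 and is therefore inoperative. Although ¶4 refers to ¶2, its operative terms do not depend on ¶2, so it remains in effect. ¶3 ties ¶1 and ¶4 together, but none of those is affected here; the remaining provisions continue in force under ¶3. ¶1, ¶3, and ¶4 remain in effect.

2, 5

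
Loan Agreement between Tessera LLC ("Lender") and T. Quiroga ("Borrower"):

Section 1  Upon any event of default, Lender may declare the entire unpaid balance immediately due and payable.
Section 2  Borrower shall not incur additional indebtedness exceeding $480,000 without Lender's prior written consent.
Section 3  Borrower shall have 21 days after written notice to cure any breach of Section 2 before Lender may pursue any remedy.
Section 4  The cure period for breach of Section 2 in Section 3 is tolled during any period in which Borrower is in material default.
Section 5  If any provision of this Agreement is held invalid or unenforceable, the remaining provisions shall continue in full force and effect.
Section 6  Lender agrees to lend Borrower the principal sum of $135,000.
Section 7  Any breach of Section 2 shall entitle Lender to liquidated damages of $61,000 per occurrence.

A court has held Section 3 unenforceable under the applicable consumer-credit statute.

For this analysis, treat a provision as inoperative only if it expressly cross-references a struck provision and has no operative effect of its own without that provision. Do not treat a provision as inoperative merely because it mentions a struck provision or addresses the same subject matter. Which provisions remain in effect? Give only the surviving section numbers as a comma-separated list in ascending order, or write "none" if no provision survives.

Section 3 is struck. The whole of Section 4 is the tolling of the cure period for breach of Section 2, defined by reference to Section 3, so Section 4 cannot stand once Section 3 is removed. Under the severability clause in Section 5, the remaining provisions continue in force. That leaves Section 1, Section 2, Section 5, Section 6, and Section 7 in effect.

1, 2, 5, 6, 7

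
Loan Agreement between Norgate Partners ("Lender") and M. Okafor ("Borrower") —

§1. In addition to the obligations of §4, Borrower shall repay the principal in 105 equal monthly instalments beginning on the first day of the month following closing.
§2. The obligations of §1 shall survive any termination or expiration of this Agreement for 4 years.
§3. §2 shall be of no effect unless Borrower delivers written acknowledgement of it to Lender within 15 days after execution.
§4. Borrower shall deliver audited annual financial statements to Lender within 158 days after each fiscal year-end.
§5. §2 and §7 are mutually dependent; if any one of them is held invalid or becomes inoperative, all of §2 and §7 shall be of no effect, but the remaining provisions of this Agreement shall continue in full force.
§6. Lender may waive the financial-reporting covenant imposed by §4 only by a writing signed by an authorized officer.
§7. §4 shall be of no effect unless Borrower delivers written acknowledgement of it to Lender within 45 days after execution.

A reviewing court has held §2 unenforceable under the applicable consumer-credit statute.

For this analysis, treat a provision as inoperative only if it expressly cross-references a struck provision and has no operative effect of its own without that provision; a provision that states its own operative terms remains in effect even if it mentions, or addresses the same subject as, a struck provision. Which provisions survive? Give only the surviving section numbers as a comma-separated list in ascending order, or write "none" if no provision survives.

1, 4, 5, 6

§2 is struck. §3 has no operative effect of its own apart from §2 and is therefore inoperative. §5 declares §2 and §7 mutually dependent; since one of them has fallen, all of them are of no effect. That brings down §7 as well. The remainder continues in force under §5. That leaves §1, §4, §5, and §6 in effect.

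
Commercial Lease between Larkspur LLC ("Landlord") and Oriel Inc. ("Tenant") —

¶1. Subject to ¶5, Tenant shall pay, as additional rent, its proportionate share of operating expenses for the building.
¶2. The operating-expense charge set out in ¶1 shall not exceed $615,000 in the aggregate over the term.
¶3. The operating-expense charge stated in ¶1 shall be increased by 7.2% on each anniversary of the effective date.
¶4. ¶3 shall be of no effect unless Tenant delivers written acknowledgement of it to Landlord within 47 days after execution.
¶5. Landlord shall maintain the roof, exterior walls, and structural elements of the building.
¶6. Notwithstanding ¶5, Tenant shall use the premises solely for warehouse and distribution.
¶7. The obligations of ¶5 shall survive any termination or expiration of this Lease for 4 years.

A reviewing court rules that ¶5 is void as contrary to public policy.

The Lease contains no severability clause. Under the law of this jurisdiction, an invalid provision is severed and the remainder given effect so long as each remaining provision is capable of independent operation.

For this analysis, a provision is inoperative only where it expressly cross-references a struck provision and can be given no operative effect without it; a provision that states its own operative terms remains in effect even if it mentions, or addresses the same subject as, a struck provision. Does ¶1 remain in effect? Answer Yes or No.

Yes

¶5 is struck. The only function of ¶7 is the survival period for ¶5, so it cannot stand once ¶5 is removed. Although ¶1 refers to ¶5, its operative terms do not depend on ¶5, so it remains in effect. Although ¶6 refers to ¶5, its operative terms do not depend on ¶5, so it remains in effect. With no severability clause, the stated default rule severs what cannot stand and enforces each remaining provision that can operate on its own. ¶1, ¶2, ¶3, ¶4, and ¶6 remain in effect. ¶1 is among the surviving provisions, so the answer is yes.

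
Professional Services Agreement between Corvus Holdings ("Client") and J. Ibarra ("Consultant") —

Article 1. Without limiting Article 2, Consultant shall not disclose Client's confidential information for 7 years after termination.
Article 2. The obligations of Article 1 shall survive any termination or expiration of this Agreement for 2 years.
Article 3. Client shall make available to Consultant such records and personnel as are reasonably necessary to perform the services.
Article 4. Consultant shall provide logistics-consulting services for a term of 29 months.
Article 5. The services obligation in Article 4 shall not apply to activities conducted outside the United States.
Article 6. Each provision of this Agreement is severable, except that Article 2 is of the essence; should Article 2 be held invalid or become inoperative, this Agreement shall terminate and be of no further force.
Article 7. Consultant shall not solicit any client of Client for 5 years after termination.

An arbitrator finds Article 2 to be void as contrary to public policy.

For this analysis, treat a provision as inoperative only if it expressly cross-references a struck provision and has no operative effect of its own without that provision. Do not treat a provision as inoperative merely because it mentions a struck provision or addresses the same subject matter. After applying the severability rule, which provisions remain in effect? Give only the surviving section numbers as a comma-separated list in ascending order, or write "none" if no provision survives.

none

Article 2 is struck. Nothing else in the Agreement is defined by reference to Article 2. Article 6 makes Article 2 an essential term, and Article 2 is the provision held invalid; under Article 6, the entire Agreement is therefore void. No provision of the Agreement survives.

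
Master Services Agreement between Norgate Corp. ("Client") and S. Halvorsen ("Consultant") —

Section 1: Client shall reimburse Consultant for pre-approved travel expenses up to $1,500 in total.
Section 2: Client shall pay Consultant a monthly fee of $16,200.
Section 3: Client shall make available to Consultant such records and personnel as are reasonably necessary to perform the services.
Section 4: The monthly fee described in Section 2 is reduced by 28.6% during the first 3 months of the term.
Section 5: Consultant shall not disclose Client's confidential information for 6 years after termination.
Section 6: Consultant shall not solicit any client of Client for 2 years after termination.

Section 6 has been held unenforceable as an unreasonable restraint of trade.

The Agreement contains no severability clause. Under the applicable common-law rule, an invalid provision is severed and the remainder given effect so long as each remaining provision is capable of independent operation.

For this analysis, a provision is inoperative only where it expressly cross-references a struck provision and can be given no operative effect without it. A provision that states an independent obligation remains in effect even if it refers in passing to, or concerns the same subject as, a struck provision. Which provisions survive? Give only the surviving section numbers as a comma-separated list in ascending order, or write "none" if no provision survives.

1, 2, 3, 4, 5

Section 6 is struck. Nothing else in the Agreement is defined by reference to Section 6. With no severability clause, the stated default rule severs what cannot stand and enforces each remaining provision that can operate on its own. The provisions still in force are Section 1, Section 2, Section 3, Section 4, and Section 5.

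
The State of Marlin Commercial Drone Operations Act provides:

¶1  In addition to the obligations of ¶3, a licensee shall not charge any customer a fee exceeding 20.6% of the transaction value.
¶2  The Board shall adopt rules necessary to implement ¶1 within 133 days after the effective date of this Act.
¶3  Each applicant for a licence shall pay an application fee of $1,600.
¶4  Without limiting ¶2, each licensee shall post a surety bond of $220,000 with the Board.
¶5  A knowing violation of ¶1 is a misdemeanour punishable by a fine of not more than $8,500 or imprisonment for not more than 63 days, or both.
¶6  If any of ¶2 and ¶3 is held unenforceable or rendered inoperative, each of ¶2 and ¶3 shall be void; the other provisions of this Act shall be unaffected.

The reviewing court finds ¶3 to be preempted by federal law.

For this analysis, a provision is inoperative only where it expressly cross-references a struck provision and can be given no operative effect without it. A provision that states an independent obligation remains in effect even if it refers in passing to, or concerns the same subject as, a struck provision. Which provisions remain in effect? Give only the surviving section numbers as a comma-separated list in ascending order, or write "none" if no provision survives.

¶3 is struck. ¶1 mentions ¶3 but its own obligation stands independently of ¶3, so ¶1 is not affected. Although ¶4 refers to ¶2, its operative terms do not depend on ¶2, so it remains in effect. Nothing else in the Act is defined by reference to ¶3. ¶6 declares ¶2 and ¶3 mutually dependent; since one of them has fallen, all of them are of no effect. That brings down ¶2 as well. The remainder continues in force under ¶6. ¶1, ¶4, ¶5, and ¶6 remain in effect.

1, 4, 5, 6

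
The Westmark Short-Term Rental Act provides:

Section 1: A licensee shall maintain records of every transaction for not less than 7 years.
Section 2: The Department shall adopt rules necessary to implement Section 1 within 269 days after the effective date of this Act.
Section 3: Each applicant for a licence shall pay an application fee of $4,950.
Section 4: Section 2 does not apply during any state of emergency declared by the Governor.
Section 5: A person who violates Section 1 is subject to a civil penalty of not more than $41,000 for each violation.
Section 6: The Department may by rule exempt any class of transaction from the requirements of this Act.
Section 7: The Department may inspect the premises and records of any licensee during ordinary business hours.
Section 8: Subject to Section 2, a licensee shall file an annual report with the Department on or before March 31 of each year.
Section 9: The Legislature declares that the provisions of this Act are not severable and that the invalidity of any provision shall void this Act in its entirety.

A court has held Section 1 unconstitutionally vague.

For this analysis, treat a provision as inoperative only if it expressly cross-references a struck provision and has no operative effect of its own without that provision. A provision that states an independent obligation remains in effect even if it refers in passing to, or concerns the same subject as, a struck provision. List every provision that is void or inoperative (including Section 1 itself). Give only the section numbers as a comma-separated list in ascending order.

Section 1 is struck. Section 2 merely fixes the rulemaking mandate for Section 1; with Section 1 gone it has nothing to operate on and falls away. Section 5 operates only by reference to Section 1, so it falls with Section 1. Section 4 has no operative effect of its own apart from Section 2 and is therefore inoperative. Section 9 provides that the Act is not severable, so the invalidity of any one provision voids the entire Act. No provision of the Act survives.

1, 2, 3, 4, 5, 6, 7, 8, 9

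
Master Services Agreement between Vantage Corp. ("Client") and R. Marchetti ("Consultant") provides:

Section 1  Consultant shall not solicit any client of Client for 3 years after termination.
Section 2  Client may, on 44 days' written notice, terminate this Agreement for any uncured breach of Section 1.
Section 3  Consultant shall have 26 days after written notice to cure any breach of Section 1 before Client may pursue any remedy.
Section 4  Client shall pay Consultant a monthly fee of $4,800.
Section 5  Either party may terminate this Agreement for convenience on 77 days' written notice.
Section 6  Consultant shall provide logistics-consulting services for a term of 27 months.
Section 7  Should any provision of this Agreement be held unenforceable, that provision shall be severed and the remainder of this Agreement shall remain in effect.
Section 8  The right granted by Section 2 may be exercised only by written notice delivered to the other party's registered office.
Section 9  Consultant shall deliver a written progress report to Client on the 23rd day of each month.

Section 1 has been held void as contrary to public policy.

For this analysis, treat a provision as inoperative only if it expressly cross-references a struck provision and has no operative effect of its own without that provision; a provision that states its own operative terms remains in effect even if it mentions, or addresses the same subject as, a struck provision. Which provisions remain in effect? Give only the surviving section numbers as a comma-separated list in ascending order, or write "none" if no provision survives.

4, 5, 6, 7, 9

Section 1 is struck. Section 2 merely fixes the termination right for breach of Section 1; with Section 1 gone it has nothing to operate on and falls away. The only function of Section 3 is the cure period for breach of Section 1, so it cannot stand once Section 1 is removed. Section 8 has no operative effect of its own apart from Section 2 and is therefore inoperative. Section 7 is a severability clause and preserves every provision that can still be given independent effect. That leaves Section 4, Section 5, Section 6, Section 7, and Section 9 in effect.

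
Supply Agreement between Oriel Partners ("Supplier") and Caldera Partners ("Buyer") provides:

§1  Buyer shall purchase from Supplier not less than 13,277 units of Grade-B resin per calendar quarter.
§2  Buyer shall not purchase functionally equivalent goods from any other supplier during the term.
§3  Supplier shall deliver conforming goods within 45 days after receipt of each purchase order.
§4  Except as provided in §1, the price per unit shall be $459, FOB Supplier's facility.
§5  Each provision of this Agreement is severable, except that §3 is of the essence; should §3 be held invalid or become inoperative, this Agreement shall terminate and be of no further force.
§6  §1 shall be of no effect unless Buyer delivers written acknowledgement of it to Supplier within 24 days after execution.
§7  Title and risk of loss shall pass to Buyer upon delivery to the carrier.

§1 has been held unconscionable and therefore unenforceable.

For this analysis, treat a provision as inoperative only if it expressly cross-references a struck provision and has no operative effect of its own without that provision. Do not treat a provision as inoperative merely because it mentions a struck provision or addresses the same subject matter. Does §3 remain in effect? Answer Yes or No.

Yes

§1 is struck. §6 has no operative effect of its own apart from §1 and is therefore inoperative. Although §4 refers to §1, its operative terms do not depend on §1, so it remains in effect. §5 makes §3 an essential term, but §3 is unaffected, so the severability proviso in §5 preserves the remaining provisions. The provisions still in force are §2, §3, §4, §5, and §7. §3 is among the surviving provisions, so the answer is yes.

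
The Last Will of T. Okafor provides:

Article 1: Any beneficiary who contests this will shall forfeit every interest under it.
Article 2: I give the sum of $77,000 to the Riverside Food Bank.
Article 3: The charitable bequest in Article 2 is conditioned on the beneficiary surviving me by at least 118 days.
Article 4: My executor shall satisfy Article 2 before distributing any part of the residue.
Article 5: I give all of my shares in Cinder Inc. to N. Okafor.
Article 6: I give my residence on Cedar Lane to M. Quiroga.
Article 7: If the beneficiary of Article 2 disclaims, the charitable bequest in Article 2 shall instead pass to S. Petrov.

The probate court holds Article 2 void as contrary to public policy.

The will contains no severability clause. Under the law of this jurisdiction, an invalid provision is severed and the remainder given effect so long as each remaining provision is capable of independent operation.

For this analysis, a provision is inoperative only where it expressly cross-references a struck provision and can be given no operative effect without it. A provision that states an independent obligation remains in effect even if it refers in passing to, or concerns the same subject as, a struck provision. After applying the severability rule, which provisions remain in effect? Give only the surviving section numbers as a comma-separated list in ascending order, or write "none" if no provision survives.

1, 5, 6

Article 2 is struck. Article 3 has no operative effect of its own apart from Article 2 and is therefore inoperative. Article 4 merely fixes the priority direction for Article 2; with Article 2 gone it has nothing to operate on and falls away. Article 7 operates only by reference to Article 2, so it falls with Article 2. Under the stated default rule, only provisions that cannot operate independently fall away; the rest are enforced. That leaves Article 1, Article 5, and Article 6 in effect.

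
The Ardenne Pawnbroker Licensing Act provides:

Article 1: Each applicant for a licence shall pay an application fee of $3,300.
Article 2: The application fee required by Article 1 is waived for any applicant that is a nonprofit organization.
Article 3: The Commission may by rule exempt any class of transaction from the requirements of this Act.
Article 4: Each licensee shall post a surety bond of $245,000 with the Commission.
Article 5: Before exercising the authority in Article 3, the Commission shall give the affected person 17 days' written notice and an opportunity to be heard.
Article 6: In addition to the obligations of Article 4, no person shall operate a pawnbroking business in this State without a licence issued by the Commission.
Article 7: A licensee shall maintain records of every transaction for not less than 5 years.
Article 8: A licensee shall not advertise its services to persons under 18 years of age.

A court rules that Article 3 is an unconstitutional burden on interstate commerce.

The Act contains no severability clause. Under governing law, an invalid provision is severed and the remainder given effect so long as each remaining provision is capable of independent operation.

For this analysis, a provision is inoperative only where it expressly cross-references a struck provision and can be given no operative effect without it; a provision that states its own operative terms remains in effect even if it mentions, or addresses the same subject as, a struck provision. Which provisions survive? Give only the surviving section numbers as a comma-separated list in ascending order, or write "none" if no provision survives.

1, 2, 4, 6, 7, 8

Article 3 is struck. Article 5 operates only by reference to Article 3, so it falls with Article 3. With no severability clause, the stated default rule severs what cannot stand and enforces each remaining provision that can operate on its own. Article 1, Article 2, Article 4, Article 6, Article 7, and Article 8 remain in effect.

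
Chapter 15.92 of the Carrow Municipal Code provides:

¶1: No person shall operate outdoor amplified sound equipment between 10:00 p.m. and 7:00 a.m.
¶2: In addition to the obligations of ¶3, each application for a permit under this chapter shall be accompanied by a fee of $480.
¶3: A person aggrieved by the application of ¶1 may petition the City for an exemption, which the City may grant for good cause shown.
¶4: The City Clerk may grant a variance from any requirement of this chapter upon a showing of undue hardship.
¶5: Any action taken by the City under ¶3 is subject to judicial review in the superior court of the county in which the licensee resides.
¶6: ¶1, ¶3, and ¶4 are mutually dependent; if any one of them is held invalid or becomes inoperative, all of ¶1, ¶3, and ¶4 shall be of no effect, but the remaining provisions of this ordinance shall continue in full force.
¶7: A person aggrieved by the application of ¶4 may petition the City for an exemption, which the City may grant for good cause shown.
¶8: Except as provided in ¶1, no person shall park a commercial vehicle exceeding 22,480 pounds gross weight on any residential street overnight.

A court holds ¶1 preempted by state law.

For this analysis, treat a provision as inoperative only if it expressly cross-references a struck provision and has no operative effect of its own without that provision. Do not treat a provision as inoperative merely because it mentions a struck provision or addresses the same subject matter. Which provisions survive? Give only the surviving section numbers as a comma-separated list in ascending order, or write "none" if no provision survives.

¶1 is struck. The only function of ¶3 is the exemption procedure for ¶1, so it cannot stand once ¶1 is removed. ¶5 merely fixes the judicial-review right for ¶3; with ¶3 gone it has nothing to operate on and falls away. ¶2 mentions ¶3 but its own obligation stands independently of ¶3, so ¶2 is not affected. ¶8 mentions ¶1 but its own obligation stands independently of ¶1, so ¶8 is not affected. ¶6 declares ¶1, ¶3, and ¶4 mutually dependent; since one of them has fallen, all of them are of no effect. That brings down ¶4 as well. ¶7 in turn depends solely on a provision now struck and likewise falls. The remainder continues in force under ¶6. That leaves ¶2, ¶6, and ¶8 in effect.

2, 6, 8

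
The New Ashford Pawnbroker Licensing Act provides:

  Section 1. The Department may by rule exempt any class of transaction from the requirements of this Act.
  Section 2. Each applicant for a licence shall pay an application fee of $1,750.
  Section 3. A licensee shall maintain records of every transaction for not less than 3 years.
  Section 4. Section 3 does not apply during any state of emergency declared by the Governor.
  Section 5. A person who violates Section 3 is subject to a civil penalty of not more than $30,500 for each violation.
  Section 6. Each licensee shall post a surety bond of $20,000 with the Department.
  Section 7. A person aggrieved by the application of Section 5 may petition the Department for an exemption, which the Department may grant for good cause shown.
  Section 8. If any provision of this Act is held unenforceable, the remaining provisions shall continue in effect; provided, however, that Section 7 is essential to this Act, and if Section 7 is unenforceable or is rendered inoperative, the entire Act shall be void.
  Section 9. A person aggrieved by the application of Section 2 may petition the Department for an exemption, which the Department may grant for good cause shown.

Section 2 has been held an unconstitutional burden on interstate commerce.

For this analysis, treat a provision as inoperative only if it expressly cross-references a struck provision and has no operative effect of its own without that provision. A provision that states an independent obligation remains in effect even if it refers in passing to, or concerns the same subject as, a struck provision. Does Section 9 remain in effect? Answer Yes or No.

Section 2 is struck. Section 9 has no operative effect of its own apart from Section 2 and is therefore inoperative. Section 8 makes Section 7 an essential term, but Section 7 is unaffected, so the severability proviso in Section 8 preserves the remaining provisions. Section 1, Section 3, Section 4, Section 5, Section 6, Section 7, and Section 8 remain in effect. Section 9 is among the inoperative provisions, so the answer is no.

No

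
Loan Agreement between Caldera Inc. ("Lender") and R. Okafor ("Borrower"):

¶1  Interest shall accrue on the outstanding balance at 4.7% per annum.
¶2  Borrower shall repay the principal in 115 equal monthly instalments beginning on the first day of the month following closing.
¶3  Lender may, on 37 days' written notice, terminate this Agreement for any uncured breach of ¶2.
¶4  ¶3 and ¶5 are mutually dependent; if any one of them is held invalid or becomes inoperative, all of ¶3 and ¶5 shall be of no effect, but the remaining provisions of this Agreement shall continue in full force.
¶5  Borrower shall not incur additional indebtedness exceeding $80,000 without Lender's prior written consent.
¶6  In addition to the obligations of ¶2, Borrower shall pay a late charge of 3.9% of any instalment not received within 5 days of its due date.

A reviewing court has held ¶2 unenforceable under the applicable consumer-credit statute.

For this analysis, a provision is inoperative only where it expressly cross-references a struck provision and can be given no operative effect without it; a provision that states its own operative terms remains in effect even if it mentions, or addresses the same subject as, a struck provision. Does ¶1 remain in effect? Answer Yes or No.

Yes

¶2 is struck. ¶3 merely fixes the termination right for breach of ¶2; with ¶2 gone it has nothing to operate on and falls away. Although ¶6 refers to ¶2, its operative terms do not depend on ¶2, so it remains in effect. ¶4 declares ¶3 and ¶5 mutually dependent; since one of them has fallen, all of them are of no effect. That brings down ¶5 as well. The remainder continues in force under ¶4. That leaves ¶1, ¶4, and ¶6 in effect. ¶1 is among the surviving provisions, so the answer is yes.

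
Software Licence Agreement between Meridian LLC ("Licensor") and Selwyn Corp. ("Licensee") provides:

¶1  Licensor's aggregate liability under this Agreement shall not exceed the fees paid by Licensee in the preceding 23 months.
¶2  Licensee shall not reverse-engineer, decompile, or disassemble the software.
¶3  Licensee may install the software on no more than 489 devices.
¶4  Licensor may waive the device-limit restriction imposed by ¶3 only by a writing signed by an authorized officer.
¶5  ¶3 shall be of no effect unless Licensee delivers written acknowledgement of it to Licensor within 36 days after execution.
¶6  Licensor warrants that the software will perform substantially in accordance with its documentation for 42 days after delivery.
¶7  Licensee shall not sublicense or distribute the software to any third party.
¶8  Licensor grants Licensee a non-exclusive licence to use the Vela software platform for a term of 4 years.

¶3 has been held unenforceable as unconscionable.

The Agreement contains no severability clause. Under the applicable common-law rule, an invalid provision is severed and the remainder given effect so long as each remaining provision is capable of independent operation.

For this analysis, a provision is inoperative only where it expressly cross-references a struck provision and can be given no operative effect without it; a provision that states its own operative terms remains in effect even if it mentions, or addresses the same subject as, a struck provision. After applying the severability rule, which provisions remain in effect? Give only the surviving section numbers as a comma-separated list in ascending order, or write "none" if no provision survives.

1, 2, 6, 7, 8

¶3 is struck. ¶4 merely fixes the waiver condition for ¶3; with ¶3 gone it has nothing to operate on and falls away. ¶5 has no operative effect of its own apart from ¶3 and is therefore inoperative. With no severability clause, the stated default rule severs what cannot stand and enforces each remaining provision that can operate on its own. ¶1, ¶2, ¶6, ¶7, and ¶8 remain in effect.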